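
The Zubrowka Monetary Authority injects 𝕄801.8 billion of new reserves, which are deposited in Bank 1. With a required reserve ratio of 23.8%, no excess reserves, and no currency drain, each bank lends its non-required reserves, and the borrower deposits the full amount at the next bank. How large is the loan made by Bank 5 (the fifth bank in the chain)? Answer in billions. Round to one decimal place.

Each bank lends a fraction (1 − rr) = 0.7620 of the deposit it receives, so Bank 5 receives 801.8·0.7620^4 and lends 801.8·0.7620^5 ≈ 205.9875 billion.

𝕄206.0 billion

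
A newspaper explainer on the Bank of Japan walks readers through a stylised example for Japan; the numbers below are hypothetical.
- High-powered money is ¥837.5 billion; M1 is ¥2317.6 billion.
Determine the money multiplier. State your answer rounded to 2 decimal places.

The money multiplier is m = M / MB = 2317.6 / 837.5 ≈ 2.76728.

2.77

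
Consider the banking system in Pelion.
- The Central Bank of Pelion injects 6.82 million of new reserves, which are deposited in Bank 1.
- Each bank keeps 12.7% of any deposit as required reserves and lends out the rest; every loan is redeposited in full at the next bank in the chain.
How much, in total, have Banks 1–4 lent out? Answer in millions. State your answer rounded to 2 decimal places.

Bank i lends (1 − rr)^i of the original deposit: Bank 1 lends 6.82·0.8730 ≈ 5.9539, Bank 2 lends 6.82·0.8730² ≈ 5.1977, and so on.
Summing a geometric series: total = 6.82·[0.8730·(1 − 0.8730^4) / (1 − 0.8730)] ≈ 19.6505 million.

19.65 million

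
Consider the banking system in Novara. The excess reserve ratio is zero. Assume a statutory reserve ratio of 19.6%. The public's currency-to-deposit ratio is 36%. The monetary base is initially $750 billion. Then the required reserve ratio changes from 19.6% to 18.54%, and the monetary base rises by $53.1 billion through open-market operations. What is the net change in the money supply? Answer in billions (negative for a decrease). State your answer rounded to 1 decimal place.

Before: m₁ = (1 + 0.36) / (0.196 + 0.36) ≈ 2.44604, MB₁ = 750, so M₁ = 2.44604 × 750 = 1834.53 billion.
After: m₂ = (1 + 0.36) / (0.1854 + 0.36) ≈ 2.49358, MB₂ = 750 + 53.1 = 803.1, so M₂ = 2.49358 × 803.1 ≈ 2002.5941 billion.
ΔM = M₂ − M₁ = 2002.5941 − 1834.53 = 168.0641 billion.

$168.1 billion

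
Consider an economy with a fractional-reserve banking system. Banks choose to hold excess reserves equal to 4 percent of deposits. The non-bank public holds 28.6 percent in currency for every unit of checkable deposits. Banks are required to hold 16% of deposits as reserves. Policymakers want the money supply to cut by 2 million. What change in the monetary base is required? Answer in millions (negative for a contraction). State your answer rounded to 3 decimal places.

The money multiplier is m = (1 + c) / (rr + e + c) = (1 + 0.286) / (0.16 + 0.04 + 0.286) ≈ 2.64609.
ΔMB = ΔM / m = (−2) / 2.64609 ≈ -0.7558 million.

-0.756 million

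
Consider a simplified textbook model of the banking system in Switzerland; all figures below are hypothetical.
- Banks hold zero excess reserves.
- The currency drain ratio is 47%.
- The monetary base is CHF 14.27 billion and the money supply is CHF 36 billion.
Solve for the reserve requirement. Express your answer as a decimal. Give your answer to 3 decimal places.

Using m = M/MB = 36/14.27 ≈ 2.522775. Since m = (1 + c)/(c + rr + e), the denominator satisfies c + rr + e = (1 + c)/m = (1 + 0.47) / 2.522775 ≈ 0.582692.
With c = 0.47 and e = 0, the reserve requirement is 0.582692 − 0.47 − 0 = 0.112692.

0.113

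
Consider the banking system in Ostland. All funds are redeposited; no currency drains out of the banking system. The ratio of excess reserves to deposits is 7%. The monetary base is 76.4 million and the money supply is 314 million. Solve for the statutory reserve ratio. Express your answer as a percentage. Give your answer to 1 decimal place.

Using m = M/MB = 314/76.4 ≈ 4.109948. Since m = (1 + c)/(c + rr + e), the denominator satisfies c + rr + e = (1 + c)/m = (1 + 0) / 4.109948 ≈ 0.243312.
With c = 0 and e = 0.07, the statutory reserve ratio is 0.243312 − 0 − 0.07 = 0.173312.

17.3%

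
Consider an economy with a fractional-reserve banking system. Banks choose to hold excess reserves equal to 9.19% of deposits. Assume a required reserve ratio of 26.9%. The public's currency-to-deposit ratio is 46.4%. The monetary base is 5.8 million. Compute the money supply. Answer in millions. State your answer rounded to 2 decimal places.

The money multiplier is m = (1 + c) / (rr + e + c) = (1 + 0.464) / (0.269 + 0.0919 + 0.464) ≈ 1.7748.
So M = m × MB = 1.7748 × 5.8 ≈ 10.2938 million.

10.29 million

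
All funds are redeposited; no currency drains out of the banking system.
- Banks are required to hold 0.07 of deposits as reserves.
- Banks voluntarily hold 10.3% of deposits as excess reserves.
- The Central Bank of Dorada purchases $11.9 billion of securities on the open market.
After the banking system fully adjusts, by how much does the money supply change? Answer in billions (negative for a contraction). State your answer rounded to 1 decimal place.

The money multiplier is m = 1 / (rr + e) = 1 / (0.07 + 0.103) ≈ 5.7803.
The purchase adds 11.9 billion of base, so ΔM = m × ΔMB = 5.7803 × (+11.9) ≈ 68.7856 billion.

$68.8 billion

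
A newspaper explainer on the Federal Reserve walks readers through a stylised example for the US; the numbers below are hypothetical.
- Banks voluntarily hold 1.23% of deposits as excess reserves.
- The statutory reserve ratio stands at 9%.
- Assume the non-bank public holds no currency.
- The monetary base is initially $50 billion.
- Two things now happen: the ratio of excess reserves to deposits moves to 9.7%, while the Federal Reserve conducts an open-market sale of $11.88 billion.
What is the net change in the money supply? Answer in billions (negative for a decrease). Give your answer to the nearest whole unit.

Before: m₁ = 1 / (0.09 + 0.0123) ≈ 9.7752, MB₁ = 50, so M₁ = 9.7752 × 50 = 488.76 billion.
After: m₂ = 1 / (0.09 + 0.097) ≈ 5.3476, MB₂ = 50 − 11.88 = 38.12, so M₂ = 5.3476 × 38.12 ≈ 203.8505 billion.
ΔM = M₂ − M₁ = 203.8505 − 488.76 = -284.9095 billion.

-285 billion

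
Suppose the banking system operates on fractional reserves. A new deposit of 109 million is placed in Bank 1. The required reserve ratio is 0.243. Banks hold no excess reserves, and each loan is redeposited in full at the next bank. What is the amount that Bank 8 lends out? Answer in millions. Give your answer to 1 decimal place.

11.8 million

Each bank lends a fraction (1 − rr) = 0.7570 of the deposit it receives, so Bank 8 receives 109·0.7570^7 and lends 109·0.7570^8 ≈ 11.7542 million.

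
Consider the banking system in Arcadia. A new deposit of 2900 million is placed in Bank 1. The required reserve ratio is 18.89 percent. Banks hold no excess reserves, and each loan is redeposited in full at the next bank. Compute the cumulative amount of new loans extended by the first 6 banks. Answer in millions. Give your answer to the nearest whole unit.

Bank i lends (1 − rr)^i of the original deposit: Bank 1 lends 2900·0.8111 = 2352.1900, Bank 2 lends 2900·0.8111² ≈ 1907.8613, and so on.
Summing a geometric series: total = 2900·[0.8111·(1 − 0.8111^6) / (1 − 0.8111)] ≈ 8906.4617 million.

8906 million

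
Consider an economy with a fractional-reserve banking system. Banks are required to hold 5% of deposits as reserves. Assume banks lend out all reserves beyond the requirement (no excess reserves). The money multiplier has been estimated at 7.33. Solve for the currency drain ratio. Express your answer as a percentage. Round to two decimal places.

10.01%

Using m = 7.33. From m = (1 + c)/(c + rr + e), rearranging gives 1 + c = m·(c + rr + e), so c·(1 − m) = m·(rr + e) − 1.
Hence c = [m·(rr + e) − 1]/(1 − m) = [7.33 × (0.05 + 0) − 1] / (1 − 7.33) ≈ 0.100079.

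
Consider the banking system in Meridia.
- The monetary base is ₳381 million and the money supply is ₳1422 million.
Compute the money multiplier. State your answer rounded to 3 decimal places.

3.732

The money multiplier is m = M / MB = 1422 / 381 ≈ 3.73228.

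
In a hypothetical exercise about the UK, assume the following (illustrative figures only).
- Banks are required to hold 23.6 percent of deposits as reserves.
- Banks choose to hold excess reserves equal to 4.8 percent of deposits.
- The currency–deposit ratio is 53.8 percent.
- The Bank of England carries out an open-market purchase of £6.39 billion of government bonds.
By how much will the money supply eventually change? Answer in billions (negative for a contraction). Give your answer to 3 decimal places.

£11.956 billion

The money multiplier is m = (1 + c) / (rr + e + c) = (1 + 0.538) / (0.236 + 0.048 + 0.538) ≈ 1.87105.
The purchase adds 6.39 billion of base, so ΔM = m × ΔMB = 1.87105 × (+6.39) ≈ 11.956 billion.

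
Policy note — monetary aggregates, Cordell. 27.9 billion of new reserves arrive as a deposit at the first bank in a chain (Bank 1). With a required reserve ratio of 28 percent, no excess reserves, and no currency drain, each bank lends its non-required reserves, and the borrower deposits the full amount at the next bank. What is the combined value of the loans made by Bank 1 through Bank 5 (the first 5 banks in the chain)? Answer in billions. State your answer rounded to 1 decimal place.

57.9 billion

Bank i lends (1 − rr)^i of the original deposit: Bank 1 lends 27.9·0.7200 = 20.0880, Bank 2 lends 27.9·0.7200² ≈ 14.4634, and so on.
Summing a geometric series: total = 27.9·[0.7200·(1 − 0.7200^5) / (1 − 0.7200)] ≈ 57.8612 billion.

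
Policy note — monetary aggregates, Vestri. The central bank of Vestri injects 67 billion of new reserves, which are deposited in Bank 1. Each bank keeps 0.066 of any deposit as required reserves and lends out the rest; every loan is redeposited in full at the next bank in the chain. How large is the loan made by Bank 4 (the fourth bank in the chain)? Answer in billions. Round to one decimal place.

Each bank lends a fraction (1 − rr) = 0.9340 of the deposit it receives, so Bank 4 receives 67·0.9340^3 and lends 67·0.9340^4 ≈ 50.9873 billion.

51.0 billion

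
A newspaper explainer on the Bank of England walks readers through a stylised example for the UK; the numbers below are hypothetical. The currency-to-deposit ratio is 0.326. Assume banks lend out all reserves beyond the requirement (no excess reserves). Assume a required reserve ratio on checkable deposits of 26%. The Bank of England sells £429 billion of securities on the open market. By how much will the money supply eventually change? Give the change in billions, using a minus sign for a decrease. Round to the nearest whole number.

-971 billion

The money multiplier is m = (1 + c) / (rr + c) = (1 + 0.326) / (0.26 + 0.326) ≈ 2.2628.
The sale removes 429 billion of base, so ΔM = m × ΔMB = 2.2628 × (−429) = -970.7412 billion.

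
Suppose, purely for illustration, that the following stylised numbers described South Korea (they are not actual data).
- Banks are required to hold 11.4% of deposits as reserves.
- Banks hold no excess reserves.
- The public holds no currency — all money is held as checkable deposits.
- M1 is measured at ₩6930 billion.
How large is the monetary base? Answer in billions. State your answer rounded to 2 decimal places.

₩790.02 billion

With no currency drain and no excess reserves, the money multiplier is m = 1/rr = 1/0.114 ≈ 8.7719298.
The monetary base is MB = M / m = 6930 / 8.7719298 ≈ 790.02 billion.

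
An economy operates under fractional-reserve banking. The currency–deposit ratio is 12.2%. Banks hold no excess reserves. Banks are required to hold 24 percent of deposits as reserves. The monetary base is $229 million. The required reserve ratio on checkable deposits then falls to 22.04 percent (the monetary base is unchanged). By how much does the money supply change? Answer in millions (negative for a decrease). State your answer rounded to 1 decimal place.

Initially m₁ = (1 + 0.122) / (0.24 + 0.122) ≈ 3.09945, so M₁ = 3.09945 × 229 ≈ 709.774 million.
After the change m₂ = (1 + 0.122) / (0.2204 + 0.122) ≈ 3.27687, so M₂ = 3.27687 × 229 ≈ 750.4032 million.
ΔM = M₂ − M₁ = 750.4032 − 709.774 = 40.6292 million.

$40.6 million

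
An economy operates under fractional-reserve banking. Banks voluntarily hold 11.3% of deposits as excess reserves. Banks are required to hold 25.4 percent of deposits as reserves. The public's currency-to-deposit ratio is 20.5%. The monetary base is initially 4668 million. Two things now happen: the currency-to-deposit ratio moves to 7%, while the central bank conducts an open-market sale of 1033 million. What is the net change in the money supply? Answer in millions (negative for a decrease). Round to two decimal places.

-933.47 million

Before: m₁ = (1 + 0.205) / (0.254 + 0.113 + 0.205) ≈ 2.1066434, MB₁ = 4668, so M₁ = 2.1066434 × 4668 ≈ 9833.8114 million.
After: m₂ = (1 + 0.07) / (0.254 + 0.113 + 0.07) ≈ 2.4485126, MB₂ = 4668 − 1033 = 3635, so M₂ = 2.4485126 × 3635 ≈ 8900.3433 million.
ΔM = M₂ − M₁ = 8900.3433 − 9833.8114 = -933.4681 million.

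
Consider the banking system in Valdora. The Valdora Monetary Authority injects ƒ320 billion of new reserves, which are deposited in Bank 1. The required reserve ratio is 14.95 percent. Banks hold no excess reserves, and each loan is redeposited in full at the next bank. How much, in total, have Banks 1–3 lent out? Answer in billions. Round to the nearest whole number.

ƒ700 billion

Bank i lends (1 − rr)^i of the original deposit: Bank 1 lends 320·0.8505 = 272.1600, Bank 2 lends 320·0.8505² ≈ 231.4721, and so on.
Summing a geometric series: total = 320·[0.8505·(1 − 0.8505^3) / (1 − 0.8505)] ≈ 700.4991 billion.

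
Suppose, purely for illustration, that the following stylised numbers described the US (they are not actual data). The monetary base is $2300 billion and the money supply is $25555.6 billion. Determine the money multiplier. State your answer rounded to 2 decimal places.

The money multiplier is m = M / MB = 25555.6 / 2300 ≈ 11.11113.

11.11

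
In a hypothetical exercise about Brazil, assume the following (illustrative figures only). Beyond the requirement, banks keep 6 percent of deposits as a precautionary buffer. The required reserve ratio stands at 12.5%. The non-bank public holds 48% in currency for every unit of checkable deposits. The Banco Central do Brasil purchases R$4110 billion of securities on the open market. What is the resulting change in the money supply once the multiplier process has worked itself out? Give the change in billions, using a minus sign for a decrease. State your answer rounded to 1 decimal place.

The money multiplier is m = (1 + c) / (rr + e + c) = (1 + 0.48) / (0.125 + 0.06 + 0.48) ≈ 2.225564.
The purchase adds 4110 billion of base, so ΔM = m × ΔMB = 2.225564 × (+4110) ≈ 9147.068 billion.

R$9147.1 billion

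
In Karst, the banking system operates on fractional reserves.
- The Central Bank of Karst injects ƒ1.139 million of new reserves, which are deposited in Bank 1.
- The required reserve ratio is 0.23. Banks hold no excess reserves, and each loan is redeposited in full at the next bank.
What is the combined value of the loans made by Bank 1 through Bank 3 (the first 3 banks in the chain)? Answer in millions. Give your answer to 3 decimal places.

ƒ2.072 million

Bank i lends (1 − rr)^i of the original deposit: Bank 1 lends 1.139·0.7700 ≈ 0.8770, Bank 2 lends 1.139·0.7700² ≈ 0.6753, and so on.
Summing a geometric series: total = 1.139·[0.7700·(1 − 0.7700^3) / (1 − 0.7700)] ≈ 2.0723 million.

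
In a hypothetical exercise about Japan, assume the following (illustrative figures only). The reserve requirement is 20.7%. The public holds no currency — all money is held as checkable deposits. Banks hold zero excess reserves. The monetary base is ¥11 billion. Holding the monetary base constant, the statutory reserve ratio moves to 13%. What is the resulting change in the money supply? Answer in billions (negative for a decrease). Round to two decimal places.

Initially m₁ = 1 / (0.207) ≈ 4.83092, so M₁ = 4.83092 × 11 ≈ 53.1401 billion.
After the change m₂ = 1 / (0.13) ≈ 7.69231, so M₂ = 7.69231 × 11 ≈ 84.6154 billion.
ΔM = M₂ − M₁ = 84.6154 − 53.1401 = 31.4753 billion.

¥31.48 billion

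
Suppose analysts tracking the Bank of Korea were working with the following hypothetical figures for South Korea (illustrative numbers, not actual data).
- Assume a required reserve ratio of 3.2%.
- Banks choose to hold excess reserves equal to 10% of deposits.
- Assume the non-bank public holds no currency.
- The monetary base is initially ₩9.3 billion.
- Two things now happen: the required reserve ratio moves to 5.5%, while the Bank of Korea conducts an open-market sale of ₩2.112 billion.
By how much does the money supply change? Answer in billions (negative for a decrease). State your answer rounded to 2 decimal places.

-24.08 billion

Before: m₁ = 1 / (0.032 + 0.1) ≈ 7.5758, MB₁ = 9.3, so M₁ = 7.5758 × 9.3 ≈ 70.4549 billion.
After: m₂ = 1 / (0.055 + 0.1) ≈ 6.4516, MB₂ = 9.3 − 2.112 = 7.188, so M₂ = 6.4516 × 7.188 ≈ 46.3741 billion.
ΔM = M₂ − M₁ = 46.3741 − 70.4549 = -24.0808 billion.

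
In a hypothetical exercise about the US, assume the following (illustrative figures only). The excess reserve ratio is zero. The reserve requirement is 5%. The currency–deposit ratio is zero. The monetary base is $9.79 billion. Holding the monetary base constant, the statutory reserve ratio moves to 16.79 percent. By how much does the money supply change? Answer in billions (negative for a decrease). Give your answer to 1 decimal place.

-137.5 billion

Initially m₁ = 1 / (0.05) = 20, so M₁ = 20 × 9.79 = 195.8 billion.
After the change m₂ = 1 / (0.1679) ≈ 5.9559, so M₂ = 5.9559 × 9.79 ≈ 58.3083 billion.
ΔM = M₂ − M₁ = 58.3083 − 195.8 = -137.4917 billion.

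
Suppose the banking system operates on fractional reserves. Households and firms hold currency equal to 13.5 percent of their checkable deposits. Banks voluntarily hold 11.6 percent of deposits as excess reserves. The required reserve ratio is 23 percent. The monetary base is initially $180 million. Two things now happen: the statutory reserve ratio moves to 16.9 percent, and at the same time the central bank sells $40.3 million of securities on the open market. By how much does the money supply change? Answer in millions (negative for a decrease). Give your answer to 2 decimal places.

-47.22 million

Before: m₁ = (1 + 0.135) / (0.23 + 0.116 + 0.135) ≈ 2.359667, MB₁ = 180, so M₁ = 2.359667 × 180 ≈ 424.7401 million.
After: m₂ = (1 + 0.135) / (0.169 + 0.116 + 0.135) ≈ 2.702381, MB₂ = 180 − 40.3 = 139.7, so M₂ = 2.702381 × 139.7 ≈ 377.5226 million.
ΔM = M₂ − M₁ = 377.5226 − 424.7401 = -47.2175 million.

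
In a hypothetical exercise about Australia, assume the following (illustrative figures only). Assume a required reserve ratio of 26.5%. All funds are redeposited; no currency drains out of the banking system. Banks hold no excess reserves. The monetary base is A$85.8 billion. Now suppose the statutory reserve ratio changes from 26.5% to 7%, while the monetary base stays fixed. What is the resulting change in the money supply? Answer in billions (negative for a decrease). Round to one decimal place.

A$901.9 billion

Initially m₁ = 1 / (0.265) ≈ 3.7736, so M₁ = 3.7736 × 85.8 ≈ 323.7749 billion.
After the change m₂ = 1 / (0.07) ≈ 14.2857, so M₂ = 14.2857 × 85.8 ≈ 1225.7131 billion.
ΔM = M₂ − M₁ = 1225.7131 − 323.7749 = 901.9382 billion.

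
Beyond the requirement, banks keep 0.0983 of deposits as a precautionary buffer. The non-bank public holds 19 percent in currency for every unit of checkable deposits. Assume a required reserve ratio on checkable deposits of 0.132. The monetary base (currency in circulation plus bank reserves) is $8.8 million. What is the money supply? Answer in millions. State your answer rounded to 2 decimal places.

The money multiplier is m = (1 + c) / (rr + e + c) = (1 + 0.19) / (0.132 + 0.0983 + 0.19) ≈ 2.8313.
So M = m × MB = 2.8313 × 8.8 ≈ 24.9154 million.

$24.92 million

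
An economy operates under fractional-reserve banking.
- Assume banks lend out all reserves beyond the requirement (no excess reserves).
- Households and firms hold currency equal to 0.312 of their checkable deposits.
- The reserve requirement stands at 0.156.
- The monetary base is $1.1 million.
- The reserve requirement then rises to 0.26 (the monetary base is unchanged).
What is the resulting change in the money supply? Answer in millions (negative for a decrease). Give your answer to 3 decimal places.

Initially m₁ = (1 + 0.312) / (0.156 + 0.312) ≈ 2.80342, so M₁ = 2.80342 × 1.1 ≈ 3.0838 million.
After the change m₂ = (1 + 0.312) / (0.26 + 0.312) ≈ 2.29371, so M₂ = 2.29371 × 1.1 ≈ 2.5231 million.
ΔM = M₂ − M₁ = 2.5231 − 3.0838 = -0.5607 million.

-0.561 million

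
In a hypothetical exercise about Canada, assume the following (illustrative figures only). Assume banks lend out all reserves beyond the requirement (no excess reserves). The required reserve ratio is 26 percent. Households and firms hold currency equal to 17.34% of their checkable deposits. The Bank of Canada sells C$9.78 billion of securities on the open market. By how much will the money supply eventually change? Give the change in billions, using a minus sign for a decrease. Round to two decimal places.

-26.48 billion

The money multiplier is m = (1 + c) / (rr + c) = (1 + 0.1734) / (0.26 + 0.1734) ≈ 2.7074.
The sale removes 9.78 billion of base, so ΔM = m × ΔMB = 2.7074 × (−9.78) ≈ -26.4784 billion.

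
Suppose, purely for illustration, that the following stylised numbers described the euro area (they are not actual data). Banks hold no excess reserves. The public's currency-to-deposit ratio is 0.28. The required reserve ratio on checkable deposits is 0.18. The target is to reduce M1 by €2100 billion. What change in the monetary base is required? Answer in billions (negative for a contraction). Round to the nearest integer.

The money multiplier is m = (1 + c) / (rr + c) = (1 + 0.28) / (0.18 + 0.28) ≈ 2.78261.
ΔMB = ΔM / m = (−2100) / 2.78261 ≈ -754.6871 billion.

-755 billion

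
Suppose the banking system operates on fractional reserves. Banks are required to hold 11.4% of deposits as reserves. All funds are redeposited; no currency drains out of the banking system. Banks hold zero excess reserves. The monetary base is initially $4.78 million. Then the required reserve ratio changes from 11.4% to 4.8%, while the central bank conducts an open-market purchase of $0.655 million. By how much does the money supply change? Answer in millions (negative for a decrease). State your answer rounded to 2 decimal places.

Before: m₁ = 1 / (0.114) ≈ 8.7719, MB₁ = 4.78, so M₁ = 8.7719 × 4.78 ≈ 41.9297 million.
After: m₂ = 1 / (0.048) ≈ 20.8333, MB₂ = 4.78 + 0.655 = 5.435, so M₂ = 20.8333 × 5.435 ≈ 113.229 million.
ΔM = M₂ − M₁ = 113.229 − 41.9297 = 71.2993 million.

$71.30 million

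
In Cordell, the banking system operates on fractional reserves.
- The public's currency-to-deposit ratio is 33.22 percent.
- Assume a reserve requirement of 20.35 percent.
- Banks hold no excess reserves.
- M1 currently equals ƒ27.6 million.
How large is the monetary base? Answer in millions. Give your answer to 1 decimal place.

ƒ11.1 million

The money multiplier is m = (1 + c) / (rr + c) = (1 + 0.3322) / (0.2035 + 0.3322) ≈ 2.4868.
MB = M / m = 27.6 / 2.4868 ≈ 11.0986 million.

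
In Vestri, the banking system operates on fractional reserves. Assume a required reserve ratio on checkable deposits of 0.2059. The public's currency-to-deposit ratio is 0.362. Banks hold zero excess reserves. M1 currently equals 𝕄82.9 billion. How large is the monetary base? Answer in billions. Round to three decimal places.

The money multiplier is m = (1 + c) / (rr + c) = (1 + 0.362) / (0.2059 + 0.362) ≈ 2.398310.
MB = M / m = 82.9 / 2.398310 ≈ 34.566 billion.

𝕄34.566 billion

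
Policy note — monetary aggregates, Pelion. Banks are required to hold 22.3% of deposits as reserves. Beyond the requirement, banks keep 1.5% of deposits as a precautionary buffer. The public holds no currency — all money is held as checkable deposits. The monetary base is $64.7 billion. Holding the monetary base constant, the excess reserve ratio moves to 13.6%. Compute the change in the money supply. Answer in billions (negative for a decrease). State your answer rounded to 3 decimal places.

Initially m₁ = 1 / (0.223 + 0.015) ≈ 4.201681, so M₁ = 4.201681 × 64.7 ≈ 271.8488 billion.
After the change m₂ = 1 / (0.223 + 0.136) ≈ 2.785515, so M₂ = 2.785515 × 64.7 ≈ 180.2228 billion.
ΔM = M₂ − M₁ = 180.2228 − 271.8488 = -91.626 billion.

-91.626 billion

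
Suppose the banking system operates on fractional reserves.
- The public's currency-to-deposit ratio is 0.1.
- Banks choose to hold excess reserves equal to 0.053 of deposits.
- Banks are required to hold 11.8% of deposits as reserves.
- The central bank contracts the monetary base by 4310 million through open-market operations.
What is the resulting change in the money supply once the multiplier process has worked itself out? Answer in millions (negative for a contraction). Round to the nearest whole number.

-17494 million

The money multiplier is m = (1 + c) / (rr + e + c) = (1 + 0.1) / (0.118 + 0.053 + 0.1) ≈ 4.05904.
The sale removes 4310 million of base, so ΔM = m × ΔMB = 4.05904 × (−4310) = -17494.4624 million.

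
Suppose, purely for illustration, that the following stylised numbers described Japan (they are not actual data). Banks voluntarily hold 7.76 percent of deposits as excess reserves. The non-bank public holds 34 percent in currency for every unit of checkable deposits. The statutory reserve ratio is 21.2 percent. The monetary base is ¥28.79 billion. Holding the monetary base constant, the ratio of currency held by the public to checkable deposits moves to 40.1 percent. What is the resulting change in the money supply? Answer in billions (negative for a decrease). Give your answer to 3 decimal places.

-2.869 billion

Initially m₁ = (1 + 0.34) / (0.212 + 0.0776 + 0.34) ≈ 2.128335, so M₁ = 2.128335 × 28.79 ≈ 61.2748 billion.
After the change m₂ = (1 + 0.401) / (0.212 + 0.0776 + 0.401) ≈ 2.028671, so M₂ = 2.028671 × 28.79 ≈ 58.4054 billion.
ΔM = M₂ − M₁ = 58.4054 − 61.2748 = -2.8694 billion.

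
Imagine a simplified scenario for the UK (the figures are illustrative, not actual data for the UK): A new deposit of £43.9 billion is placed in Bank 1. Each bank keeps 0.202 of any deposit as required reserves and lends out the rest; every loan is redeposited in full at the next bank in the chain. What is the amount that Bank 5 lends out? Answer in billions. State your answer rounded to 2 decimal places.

Each bank lends a fraction (1 − rr) = 0.7980 of the deposit it receives, so Bank 5 receives 43.9·0.7980^4 and lends 43.9·0.7980^5 ≈ 14.2062 billion.

£14.21 billion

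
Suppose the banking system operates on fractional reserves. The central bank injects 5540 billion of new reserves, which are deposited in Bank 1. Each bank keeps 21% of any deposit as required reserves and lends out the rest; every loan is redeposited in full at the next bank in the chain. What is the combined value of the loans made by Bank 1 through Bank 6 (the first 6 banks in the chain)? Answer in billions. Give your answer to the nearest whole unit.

Bank i lends (1 − rr)^i of the original deposit: Bank 1 lends 5540·0.7900 = 4376.6000, Bank 2 lends 5540·0.7900² = 3457.5140, and so on.
Summing a geometric series: total = 5540·[0.7900·(1 − 0.7900^6) / (1 − 0.7900)] ≈ 15774.7783 billion.

15775 billion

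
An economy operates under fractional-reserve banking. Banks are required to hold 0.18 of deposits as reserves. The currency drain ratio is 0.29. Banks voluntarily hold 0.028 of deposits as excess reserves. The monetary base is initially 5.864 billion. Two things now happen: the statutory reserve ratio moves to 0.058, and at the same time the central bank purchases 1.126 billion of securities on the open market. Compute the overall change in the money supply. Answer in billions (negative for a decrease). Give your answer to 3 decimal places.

Before: m₁ = (1 + 0.29) / (0.18 + 0.028 + 0.29) ≈ 2.59036, MB₁ = 5.864, so M₁ = 2.59036 × 5.864 ≈ 15.1899 billion.
After: m₂ = (1 + 0.29) / (0.058 + 0.028 + 0.29) ≈ 3.43085, MB₂ = 5.864 + 1.126 = 6.99, so M₂ = 3.43085 × 6.99 ≈ 23.9816 billion.
ΔM = M₂ − M₁ = 23.9816 − 15.1899 = 8.7917 billion.

8.792 billion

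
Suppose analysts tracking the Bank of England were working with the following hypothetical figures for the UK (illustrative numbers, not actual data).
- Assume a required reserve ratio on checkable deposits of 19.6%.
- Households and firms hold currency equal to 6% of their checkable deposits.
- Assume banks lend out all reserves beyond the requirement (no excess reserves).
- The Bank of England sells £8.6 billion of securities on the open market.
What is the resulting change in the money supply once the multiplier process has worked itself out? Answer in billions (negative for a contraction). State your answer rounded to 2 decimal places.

-35.61 billion

The money multiplier is m = (1 + c) / (rr + c) = (1 + 0.06) / (0.196 + 0.06) ≈ 4.1406.
The sale removes 8.6 billion of base, so ΔM = m × ΔMB = 4.1406 × (−8.6) ≈ -35.6092 billion.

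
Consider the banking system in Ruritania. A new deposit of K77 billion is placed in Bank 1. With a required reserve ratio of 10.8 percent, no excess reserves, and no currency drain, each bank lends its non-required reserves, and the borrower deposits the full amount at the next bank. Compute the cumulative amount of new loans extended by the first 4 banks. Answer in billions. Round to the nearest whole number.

K233 billion

Bank i lends (1 − rr)^i of the original deposit: Bank 1 lends 77·0.8920 = 68.6840, Bank 2 lends 77·0.8920² ≈ 61.2661, and so on.
Summing a geometric series: total = 77·[0.8920·(1 − 0.8920^4) / (1 − 0.8920)] ≈ 233.3468 billion.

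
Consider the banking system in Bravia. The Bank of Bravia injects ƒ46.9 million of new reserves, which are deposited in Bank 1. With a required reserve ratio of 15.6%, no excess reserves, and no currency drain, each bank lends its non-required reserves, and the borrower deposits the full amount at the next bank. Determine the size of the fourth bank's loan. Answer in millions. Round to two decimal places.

ƒ23.80 million

Each bank lends a fraction (1 − rr) = 0.8440 of the deposit it receives, so Bank 4 receives 46.9·0.8440^3 and lends 46.9·0.8440^4 ≈ 23.7981 million.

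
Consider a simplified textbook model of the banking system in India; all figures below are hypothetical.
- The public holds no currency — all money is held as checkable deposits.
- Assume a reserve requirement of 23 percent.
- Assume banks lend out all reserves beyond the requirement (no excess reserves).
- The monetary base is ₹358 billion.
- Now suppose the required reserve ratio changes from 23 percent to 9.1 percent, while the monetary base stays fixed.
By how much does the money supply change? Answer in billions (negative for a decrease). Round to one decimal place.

Initially m₁ = 1 / (0.23) ≈ 4.34783, so M₁ = 4.34783 × 358 ≈ 1556.5231 billion.
After the change m₂ = 1 / (0.091) ≈ 10.98901, so M₂ = 10.98901 × 358 ≈ 3934.0656 billion.
ΔM = M₂ − M₁ = 3934.0656 − 1556.5231 = 2377.5425 billion.

₹2377.5 billion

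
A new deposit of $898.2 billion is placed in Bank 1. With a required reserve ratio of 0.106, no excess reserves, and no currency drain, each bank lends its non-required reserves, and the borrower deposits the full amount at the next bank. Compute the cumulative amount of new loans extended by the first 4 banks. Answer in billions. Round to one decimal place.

$2736.4 billion

Bank i lends (1 − rr)^i of the original deposit: Bank 1 lends 898.2·0.8940 = 802.9908, Bank 2 lends 898.2·0.8940² ≈ 717.8738, and so on.
Summing a geometric series: total = 898.2·[0.8940·(1 − 0.8940^4) / (1 − 0.8940)] ≈ 2736.3943 billion.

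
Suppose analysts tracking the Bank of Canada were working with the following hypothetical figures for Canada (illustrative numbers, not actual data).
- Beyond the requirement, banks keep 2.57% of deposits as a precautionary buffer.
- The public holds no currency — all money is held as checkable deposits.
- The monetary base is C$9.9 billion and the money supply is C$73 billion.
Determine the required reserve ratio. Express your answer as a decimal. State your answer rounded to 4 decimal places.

0.1099

Using m = M/MB = 73/9.9 ≈ 7.373737. Since m = (1 + c)/(c + rr + e), the denominator satisfies c + rr + e = (1 + c)/m = (1 + 0) / 7.373737 ≈ 0.135616.
With c = 0 and e = 0.0257, the required reserve ratio is 0.135616 − 0 − 0.0257 = 0.109916.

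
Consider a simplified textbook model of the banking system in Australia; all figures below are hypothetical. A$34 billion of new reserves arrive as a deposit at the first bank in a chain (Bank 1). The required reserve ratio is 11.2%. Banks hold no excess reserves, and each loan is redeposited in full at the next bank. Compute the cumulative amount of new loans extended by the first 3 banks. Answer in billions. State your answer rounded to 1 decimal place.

A$80.8 billion

Bank i lends (1 − rr)^i of the original deposit: Bank 1 lends 34·0.8880 = 30.1920, Bank 2 lends 34·0.8880² ≈ 26.8105, and so on.
Summing a geometric series: total = 34·[0.8880·(1 − 0.8880^3) / (1 − 0.8880)] ≈ 80.8102 billion.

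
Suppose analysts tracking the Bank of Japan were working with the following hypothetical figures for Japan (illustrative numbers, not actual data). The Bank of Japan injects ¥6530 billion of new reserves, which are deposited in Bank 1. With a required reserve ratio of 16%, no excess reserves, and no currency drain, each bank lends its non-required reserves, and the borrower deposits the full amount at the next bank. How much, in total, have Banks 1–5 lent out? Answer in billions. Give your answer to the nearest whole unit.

¥19945 billion

Bank i lends (1 − rr)^i of the original deposit: Bank 1 lends 6530·0.8400 = 5485.2000, Bank 2 lends 6530·0.8400² = 4607.5680, and so on.
Summing a geometric series: total = 6530·[0.8400·(1 − 0.8400^5) / (1 − 0.8400)] ≈ 19945.1491 billion.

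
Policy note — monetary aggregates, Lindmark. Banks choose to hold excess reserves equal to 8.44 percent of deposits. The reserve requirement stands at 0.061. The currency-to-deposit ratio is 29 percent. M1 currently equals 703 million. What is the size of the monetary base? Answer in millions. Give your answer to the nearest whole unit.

237 million

The money multiplier is m = (1 + c) / (rr + e + c) = (1 + 0.29) / (0.061 + 0.0844 + 0.29) ≈ 2.9628.
MB = M / m = 703 / 2.9628 ≈ 237.2756 million.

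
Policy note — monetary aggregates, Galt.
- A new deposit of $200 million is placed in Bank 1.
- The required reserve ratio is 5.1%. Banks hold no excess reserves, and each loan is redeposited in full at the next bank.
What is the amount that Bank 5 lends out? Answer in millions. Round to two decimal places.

Each bank lends a fraction (1 − rr) = 0.9490 of the deposit it receives, so Bank 5 receives 200·0.9490^4 and lends 200·0.9490^5 ≈ 153.9434 million.

$153.94 million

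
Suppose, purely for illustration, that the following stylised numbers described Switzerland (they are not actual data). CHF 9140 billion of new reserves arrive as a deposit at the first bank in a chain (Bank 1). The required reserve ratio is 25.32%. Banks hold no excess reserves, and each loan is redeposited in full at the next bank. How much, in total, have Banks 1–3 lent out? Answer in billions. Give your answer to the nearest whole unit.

Bank i lends (1 − rr)^i of the original deposit: Bank 1 lends 9140·0.7468 = 6825.7520, Bank 2 lends 9140·0.7468² ≈ 5097.4716, and so on.
Summing a geometric series: total = 9140·[0.7468·(1 − 0.7468^3) / (1 − 0.7468)] ≈ 15730.0154 billion.

CHF 15730 billion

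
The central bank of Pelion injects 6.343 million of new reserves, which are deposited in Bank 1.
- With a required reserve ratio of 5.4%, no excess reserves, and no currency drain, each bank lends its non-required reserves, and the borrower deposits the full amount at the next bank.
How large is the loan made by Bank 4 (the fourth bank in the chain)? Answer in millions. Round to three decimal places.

5.080 million

Each bank lends a fraction (1 − rr) = 0.9460 of the deposit it receives, so Bank 4 receives 6.343·0.9460^3 and lends 6.343·0.9460^4 ≈ 5.0799 million.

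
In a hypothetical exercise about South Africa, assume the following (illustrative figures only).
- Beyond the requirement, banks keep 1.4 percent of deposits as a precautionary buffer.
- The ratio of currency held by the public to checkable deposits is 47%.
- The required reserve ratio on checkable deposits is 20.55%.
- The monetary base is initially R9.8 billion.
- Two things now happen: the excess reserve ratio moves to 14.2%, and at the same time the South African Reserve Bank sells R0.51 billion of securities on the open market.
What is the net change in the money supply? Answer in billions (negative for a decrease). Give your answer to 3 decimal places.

-4.188 billion

Before: m₁ = (1 + 0.47) / (0.2055 + 0.014 + 0.47) ≈ 2.13198, MB₁ = 9.8, so M₁ = 2.13198 × 9.8 ≈ 20.8934 billion.
After: m₂ = (1 + 0.47) / (0.2055 + 0.142 + 0.47) ≈ 1.79817, MB₂ = 9.8 − 0.51 = 9.29, so M₂ = 1.79817 × 9.29 ≈ 16.705 billion.
ΔM = M₂ − M₁ = 16.705 − 20.8934 = -4.1884 billion.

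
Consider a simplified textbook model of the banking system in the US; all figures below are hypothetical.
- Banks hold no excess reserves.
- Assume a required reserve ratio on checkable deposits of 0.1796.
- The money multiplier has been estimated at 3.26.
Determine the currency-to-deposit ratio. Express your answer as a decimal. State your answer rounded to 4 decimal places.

0.1834

Using m = 3.26. From m = (1 + c)/(c + rr + e), rearranging gives 1 + c = m·(c + rr + e), so c·(1 − m) = m·(rr + e) − 1.
Hence c = [m·(rr + e) − 1]/(1 − m) = [3.26 × (0.1796 + 0) − 1] / (1 − 3.26) ≈ 0.183409.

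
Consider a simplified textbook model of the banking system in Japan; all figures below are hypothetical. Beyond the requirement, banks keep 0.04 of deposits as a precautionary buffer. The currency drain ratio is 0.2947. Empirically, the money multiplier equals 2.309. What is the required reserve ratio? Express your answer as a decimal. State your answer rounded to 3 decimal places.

0.226

Using m = 2.309. Since m = (1 + c)/(c + rr + e), the denominator satisfies c + rr + e = (1 + c)/m = (1 + 0.2947) / 2.309 ≈ 0.560719.
With c = 0.2947 and e = 0.04, the required reserve ratio is 0.560719 − 0.2947 − 0.04 = 0.226019.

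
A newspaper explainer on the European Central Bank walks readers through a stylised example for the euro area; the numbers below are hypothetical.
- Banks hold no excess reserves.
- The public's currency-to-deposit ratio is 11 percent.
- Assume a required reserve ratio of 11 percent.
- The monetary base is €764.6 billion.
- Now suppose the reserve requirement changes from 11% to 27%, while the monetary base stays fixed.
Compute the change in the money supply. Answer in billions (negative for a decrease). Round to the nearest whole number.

-1624 billion

Initially m₁ = (1 + 0.11) / (0.11 + 0.11) ≈ 5.0455, so M₁ = 5.0455 × 764.6 = 3857.7893 billion.
After the change m₂ = (1 + 0.11) / (0.27 + 0.11) ≈ 2.9211, so M₂ = 2.9211 × 764.6 ≈ 2233.4731 billion.
ΔM = M₂ − M₁ = 2233.4731 − 3857.7893 = -1624.3162 billion.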